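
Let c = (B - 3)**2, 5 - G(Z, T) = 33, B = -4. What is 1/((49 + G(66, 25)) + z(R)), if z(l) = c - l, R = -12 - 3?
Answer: 1/85 ≈ 0.011765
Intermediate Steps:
G(Z, T) = -28 (G(Z, T) = 5 - 1*33 = 5 - 33 = -28)
R = -15
c = 49 (c = (-4 - 3)**2 = (-7)**2 = 49)
z(l) = 49 - l
1/((49 + G(66, 25)) + z(R)) = 1/((49 - 28) + (49 - 1*(-15))) = 1/(21 + (49 + 15)) = 1/(21 + 64) = 1/85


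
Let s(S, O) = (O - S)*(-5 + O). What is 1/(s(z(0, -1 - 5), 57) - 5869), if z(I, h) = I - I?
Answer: -1/2905 ≈ -0.00034423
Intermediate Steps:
z(I, h) = 0
s(S, O) = (-5 + O)*(O - S)
1/(s(z(0, -1 - 5), 57) - 5869) = 1/((57² - 5*57 + 5*0 - 1*57*0) - 5869) = 1/((3249 - 285 + 0 + 0) - 5869) = 1/(2964 - 5869) = 1/(-2905) = -1/2905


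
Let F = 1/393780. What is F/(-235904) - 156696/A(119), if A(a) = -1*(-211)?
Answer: -14556161647595731/19600692472320 ≈ -742.63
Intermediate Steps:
A(a) = 211
F = 1/393780 ≈ 2.5395e-6
F/(-235904) - 156696/A(119) = (1/393780)/(-235904) - 156696/211 = (1/393780)*(-1/235904) - 156696*1/211 = -1/92894277120 - 156696/211 = -14556161647595731/19600692472320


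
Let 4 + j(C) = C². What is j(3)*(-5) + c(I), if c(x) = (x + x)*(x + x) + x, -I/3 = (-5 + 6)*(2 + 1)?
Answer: 290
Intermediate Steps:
I = -9 (I = -3*(-5 + 6)*(2 + 1) = -3*3 = -9)
c(x) = x + 4*x² (c(x) = (2*x)*(2*x) + x = 4*x² + x = x + 4*x²)
j(C) = -4 + C²
j(3)*(-5) + c(I) = (-4 + 3²)*(-5) - 9*(1 + 4*(-9)) = (-4 + 9)*(-5) - 9*(1 - 36) = 5*(-5) - 9*(-35) = -25 + 315 = 290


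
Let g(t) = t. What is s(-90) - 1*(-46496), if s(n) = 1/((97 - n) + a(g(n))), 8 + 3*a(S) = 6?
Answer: 25991267/559 ≈ 46496.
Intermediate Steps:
a(S) = -⅔ (a(S) = -8/3 + (⅓)*6 = -8/3 + 2 = -⅔)
s(n) = 1/(289/3 - n) (s(n) = 1/((97 - n) - ⅔) = 1/(289/3 - n))
s(-90) - 1*(-46496) = -3/(-289 + 3*(-90)) - 1*(-46496) = -3/(-289 - 270) + 46496 = -3/(-559) + 46496 = -3*(-1/559) + 46496 = 3/559 + 46496 = 25991267/559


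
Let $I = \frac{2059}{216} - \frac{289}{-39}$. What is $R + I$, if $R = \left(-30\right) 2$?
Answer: $- \frac{120905}{2808} \approx -43.057$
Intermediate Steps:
$R = -60$
$I = \frac{47575}{2808}$ ($I = 2059 \cdot \frac{1}{216} - - \frac{289}{39} = \frac{2059}{216} + \frac{289}{39} = \frac{47575}{2808} \approx 16.943$)
$R + I = -60 + \frac{47575}{2808} = - \frac{120905}{2808}$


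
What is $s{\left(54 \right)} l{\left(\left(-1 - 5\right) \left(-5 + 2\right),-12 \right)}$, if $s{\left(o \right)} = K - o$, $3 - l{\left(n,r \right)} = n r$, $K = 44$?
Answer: $-2190$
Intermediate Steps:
$l{\left(n,r \right)} = 3 - n r$
$s{\left(o \right)} = 44 - o$
$s{\left(54 \right)} l{\left(\left(-1 - 5\right) \left(-5 + 2\right),-12 \right)} = \left(44 - 54\right) \left(3 - \left(-1 - 5\right) \left(-5 + 2\right) \left(-12\right)\right) = \left(44 - 54\right) \left(3 - \left(-6\right) \left(-3\right) \left(-12\right)\right) = - 10 \left(3 - 18 \left(-12\right)\right) = - 10 \left(3 + 216\right) = \left(-10\right) 219 = -2190$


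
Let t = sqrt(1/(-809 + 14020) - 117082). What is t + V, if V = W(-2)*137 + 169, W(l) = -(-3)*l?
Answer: -653 + I*sqrt(20434382446511)/13211 ≈ -653.0 + 342.17*I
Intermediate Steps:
W(l) = 3*l
t = I*sqrt(20434382446511)/13211 (t = sqrt(1/13211 - 117082) = sqrt(-1546770301/13211) = I*sqrt(20434382446511)/13211 ≈ 342.17*I)
V = -653 (V = (3*(-2))*137 + 169 = -6*137 + 169 = -822 + 169 = -653)
t + V = I*sqrt(20434382446511)/13211 - 653 = -653 + I*sqrt(20434382446511)/13211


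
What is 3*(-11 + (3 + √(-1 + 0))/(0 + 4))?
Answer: -123/4 + 3*I/4 ≈ -30.75 + 0.75*I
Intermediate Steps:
3*(-11 + (3 + √(-1 + 0))/(0 + 4)) = 3*(-11 + (3 + √(-1))/4) = 3*(-11 + (3 + I)*(¼)) = 3*(-11 + (¾ + I/4)) = 3*(-41/4 + I/4) = -123/4 + 3*I/4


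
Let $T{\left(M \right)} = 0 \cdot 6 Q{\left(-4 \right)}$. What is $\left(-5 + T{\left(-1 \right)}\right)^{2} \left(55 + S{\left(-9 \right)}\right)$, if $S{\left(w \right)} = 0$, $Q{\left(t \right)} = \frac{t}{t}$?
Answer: $1375$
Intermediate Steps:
$Q{\left(t \right)} = 1$
$T{\left(M \right)} = 0$ ($T{\left(M \right)} = 0 \cdot 6 \cdot 1 = 0 \cdot 1 = 0$)
$\left(-5 + T{\left(-1 \right)}\right)^{2} \left(55 + S{\left(-9 \right)}\right) = \left(-5 + 0\right)^{2} \left(55 + 0\right) = \left(-5\right)^{2} \cdot 55 = 25 \cdot 55 = 1375$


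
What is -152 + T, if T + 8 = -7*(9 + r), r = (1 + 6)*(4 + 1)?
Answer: -468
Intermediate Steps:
r = 35 (r = 7*5 = 35)
T = -316 (T = -8 - 7*(9 + 35) = -8 - 7*44 = -8 - 308 = -316)
-152 + T = -152 - 316 = -468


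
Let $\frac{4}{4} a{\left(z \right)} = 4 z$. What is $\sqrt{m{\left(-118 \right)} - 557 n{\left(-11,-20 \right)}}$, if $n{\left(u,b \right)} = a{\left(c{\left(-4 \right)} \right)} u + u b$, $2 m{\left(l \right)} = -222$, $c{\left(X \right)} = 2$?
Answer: $i \sqrt{73635} \approx 271.36 i$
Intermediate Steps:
$m{\left(l \right)} = -111$ ($m{\left(l \right)} = \frac{1}{2} \left(-222\right) = -111$)
$a{\left(z \right)} = 4 z$
$n{\left(u,b \right)} = 8 u + b u$ ($n{\left(u,b \right)} = 4 \cdot 2 u + u b = 8 u + b u$)
$\sqrt{m{\left(-118 \right)} - 557 n{\left(-11,-20 \right)}} = \sqrt{-111 - 557 \left(- 11 \left(8 - 20\right)\right)} = \sqrt{-111 - 557 \left(\left(-11\right) \left(-12\right)\right)} = \sqrt{-111 - 73524} = \sqrt{-73635} = i \sqrt{73635}$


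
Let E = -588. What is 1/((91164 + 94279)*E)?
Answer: -1/109040484 ≈ -9.1709e-9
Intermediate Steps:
1/((91164 + 94279)*E) = 1/((91164 + 94279)*(-588)) = -1/588/185443 = (1/185443)*(-1/588) = -1/109040484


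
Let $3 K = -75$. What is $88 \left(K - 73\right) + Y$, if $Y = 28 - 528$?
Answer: $-9124$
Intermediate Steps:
$K = -25$ ($K = \frac{1}{3} \left(-75\right) = -25$)
$Y = -500$ ($Y = 28 - 528 = -500$)
$88 \left(K - 73\right) + Y = 88 \left(-25 - 73\right) - 500 = 88 \left(-98\right) - 500 = -8624 - 500 = -9124$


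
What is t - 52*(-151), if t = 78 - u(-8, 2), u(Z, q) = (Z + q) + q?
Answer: 7934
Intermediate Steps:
u(Z, q) = Z + 2*q
t = 82 (t = 78 - (-8 + 2*2) = 78 - (-8 + 4) = 78 - 1*(-4) = 78 + 4 = 82)
t - 52*(-151) = 82 - 52*(-151) = 82 + 7852 = 7934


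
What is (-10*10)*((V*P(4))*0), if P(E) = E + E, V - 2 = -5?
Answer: 0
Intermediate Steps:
V = -3 (V = 2 - 5 = -3)
P(E) = 2*E
(-10*10)*((V*P(4))*0) = (-10*10)*(-6*4*0) = -100*(-3*8)*0 = -(-2400)*0 = -100*0 = 0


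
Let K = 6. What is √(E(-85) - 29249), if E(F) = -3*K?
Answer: I*√29267 ≈ 171.08*I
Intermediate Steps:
E(F) = -18 (E(F) = -3*6 = -18)
√(E(-85) - 29249) = √(-18 - 29249) = √(-29267) = I*√29267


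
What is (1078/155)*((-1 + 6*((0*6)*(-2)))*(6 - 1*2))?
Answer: -4312/155 ≈ -27.819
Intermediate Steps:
(1078/155)*((-1 + 6*((0*6)*(-2)))*(6 - 1*2)) = (1078*(1/155))*((-1 + 6*(0*(-2)))*(6 - 2)) = 1078*((-1 + 6*0)*4)/155 = 1078*((-1 + 0)*4)/155 = 1078*(-1*4)/155 = (1078/155)*(-4) = -4312/155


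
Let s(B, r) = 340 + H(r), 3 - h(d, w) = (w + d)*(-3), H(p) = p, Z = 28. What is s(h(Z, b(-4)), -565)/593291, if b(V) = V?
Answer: -225/593291 ≈ -0.00037924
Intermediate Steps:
h(d, w) = 3 + 3*d + 3*w (h(d, w) = 3 - (w + d)*(-3) = 3 - (d + w)*(-3) = 3 - (-3*d - 3*w) = 3 + (3*d + 3*w) = 3 + 3*d + 3*w)
s(B, r) = 340 + r
s(h(Z, b(-4)), -565)/593291 = (340 - 565)/593291 = -225*1/593291 = -225/593291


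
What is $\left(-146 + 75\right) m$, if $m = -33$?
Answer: $2343$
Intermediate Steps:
$\left(-146 + 75\right) m = \left(-146 + 75\right) \left(-33\right) = \left(-71\right) \left(-33\right) = 2343$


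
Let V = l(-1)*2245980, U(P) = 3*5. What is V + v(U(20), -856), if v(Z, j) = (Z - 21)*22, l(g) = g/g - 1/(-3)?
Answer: 2994508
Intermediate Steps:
U(P) = 15
l(g) = 4/3 (l(g) = 1 - 1*(-1/3) = 1 + 1/3 = 4/3)
v(Z, j) = -462 + 22*Z (v(Z, j) = (-21 + Z)*22 = -462 + 22*Z)
V = 2994640 (V = (4/3)*2245980 = 2994640)
V + v(U(20), -856) = 2994640 + (-462 + 22*15) = 2994640 + (-462 + 330) = 2994640 - 132 = 2994508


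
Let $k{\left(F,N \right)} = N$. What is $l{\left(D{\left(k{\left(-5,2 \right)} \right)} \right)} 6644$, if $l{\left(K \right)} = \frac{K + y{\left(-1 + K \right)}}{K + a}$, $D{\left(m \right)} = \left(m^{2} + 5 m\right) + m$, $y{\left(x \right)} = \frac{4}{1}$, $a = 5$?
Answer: $\frac{132880}{21} \approx 6327.6$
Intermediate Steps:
$y{\left(x \right)} = 4$ ($y{\left(x \right)} = 4 \cdot 1 = 4$)
$D{\left(m \right)} = m^{2} + 6 m$
$l{\left(K \right)} = \frac{4 + K}{5 + K}$ ($l{\left(K \right)} = \frac{K + 4}{K + 5} = \frac{4 + K}{5 + K}$)
$l{\left(D{\left(k{\left(-5,2 \right)} \right)} \right)} 6644 = \frac{4 + 2 \left(6 + 2\right)}{5 + 2 \left(6 + 2\right)} 6644 = \frac{4 + 2 \cdot 8}{5 + 2 \cdot 8} \cdot 6644 = \frac{4 + 16}{5 + 16} \cdot 6644 = \frac{1}{21} \cdot 20 \cdot 6644 = \frac{20}{21} \cdot 6644 = \frac{132880}{21}$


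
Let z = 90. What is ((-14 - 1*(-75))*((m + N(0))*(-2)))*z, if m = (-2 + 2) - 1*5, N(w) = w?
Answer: 54900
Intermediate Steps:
m = -5 (m = 0 - 5 = -5)
((-14 - 1*(-75))*((m + N(0))*(-2)))*z = ((-14 - 1*(-75))*((-5 + 0)*(-2)))*90 = ((-14 + 75)*(-5*(-2)))*90 = (61*10)*90 = 610*90 = 54900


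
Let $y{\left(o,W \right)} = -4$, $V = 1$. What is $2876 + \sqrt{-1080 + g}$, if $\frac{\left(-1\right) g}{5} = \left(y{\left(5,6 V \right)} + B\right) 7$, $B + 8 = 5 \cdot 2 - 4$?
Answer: $2876 + i \sqrt{870} \approx 2876.0 + 29.496 i$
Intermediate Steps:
$B = -2$ ($B = -8 + \left(5 \cdot 2 - 4\right) = -8 + \left(10 - 4\right) = -8 + 6 = -2$)
$g = 210$ ($g = - 5 \left(-4 - 2\right) 7 = - 5 \left(\left(-6\right) 7\right) = \left(-5\right) \left(-42\right) = 210$)
$2876 + \sqrt{-1080 + g} = 2876 + \sqrt{-1080 + 210} = 2876 + \sqrt{-870} = 2876 + i \sqrt{870}$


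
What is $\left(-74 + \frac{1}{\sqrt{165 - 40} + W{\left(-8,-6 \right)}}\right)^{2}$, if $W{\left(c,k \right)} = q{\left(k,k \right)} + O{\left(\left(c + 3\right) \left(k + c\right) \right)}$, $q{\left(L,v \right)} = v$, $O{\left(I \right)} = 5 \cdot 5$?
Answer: $\frac{152164075}{27848} + \frac{87225 \sqrt{5}}{27848} \approx 5471.1$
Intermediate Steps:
$O{\left(I \right)} = 25$
$W{\left(c,k \right)} = 25 + k$ ($W{\left(c,k \right)} = k + 25 = 25 + k$)
$\left(-74 + \frac{1}{\sqrt{165 - 40} + W{\left(-8,-6 \right)}}\right)^{2} = \left(-74 + \frac{1}{\sqrt{165 - 40} + \left(25 - 6\right)}\right)^{2} = \left(-74 + \frac{1}{\sqrt{125} + 19}\right)^{2} = \left(-74 + \frac{1}{5 \sqrt{5} + 19}\right)^{2} = \left(-74 + \frac{1}{19 + 5 \sqrt{5}}\right)^{2}$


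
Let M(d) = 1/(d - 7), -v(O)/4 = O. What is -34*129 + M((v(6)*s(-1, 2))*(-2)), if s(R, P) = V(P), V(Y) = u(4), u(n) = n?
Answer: -811409/185 ≈ -4386.0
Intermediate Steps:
v(O) = -4*O
V(Y) = 4
s(R, P) = 4
M(d) = 1/(-7 + d)
-34*129 + M((v(6)*s(-1, 2))*(-2)) = -34*129 + 1/(-7 + (-4*6*4)*(-2)) = -4386 + 1/(-7 - 24*4*(-2)) = -4386 + 1/(-7 - 96*(-2)) = -4386 + 1/(-7 + 192) = -4386 + 1/185 = -811409/185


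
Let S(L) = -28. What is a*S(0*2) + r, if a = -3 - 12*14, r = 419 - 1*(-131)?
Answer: 5338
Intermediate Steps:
r = 550 (r = 419 + 131 = 550)
a = -171 (a = -3 - 168 = -171)
a*S(0*2) + r = -171*(-28) + 550 = 4788 + 550 = 5338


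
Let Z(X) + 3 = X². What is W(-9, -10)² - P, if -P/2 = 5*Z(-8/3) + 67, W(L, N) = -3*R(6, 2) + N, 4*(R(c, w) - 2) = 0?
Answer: 3880/9 ≈ 431.11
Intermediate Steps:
R(c, w) = 2 (R(c, w) = 2 + (¼)*0 = 2 + 0 = 2)
Z(X) = -3 + X²
W(L, N) = -6 + N (W(L, N) = -3*2 + N = -6 + N)
P = -1576/9 (P = -2*(5*(-3 + (-8/3)²) + 67) = -2*(5*(-3 + 64/9) + 67) = -2*(5*(37/9) + 67) = -2*(185/9 + 67) = -2*788/9 = -1576/9 ≈ -175.11)
W(-9, -10)² - P = (-6 - 10)² - 1*(-1576/9) = (-16)² + 1576/9 = 256 + 1576/9 = 3880/9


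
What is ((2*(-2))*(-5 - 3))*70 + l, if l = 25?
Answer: 2265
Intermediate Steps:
((2*(-2))*(-5 - 3))*70 + l = ((2*(-2))*(-5 - 3))*70 + 25 = -4*(-8)*70 + 25 = 32*70 + 25 = 2240 + 25 = 2265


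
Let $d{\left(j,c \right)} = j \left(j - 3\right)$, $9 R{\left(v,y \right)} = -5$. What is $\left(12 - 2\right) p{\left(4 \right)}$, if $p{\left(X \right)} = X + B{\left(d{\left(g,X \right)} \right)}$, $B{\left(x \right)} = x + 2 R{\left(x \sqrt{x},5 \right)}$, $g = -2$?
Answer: $\frac{1160}{9} \approx 128.89$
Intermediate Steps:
$R{\left(v,y \right)} = - \frac{5}{9}$ ($R{\left(v,y \right)} = \frac{1}{9} \left(-5\right) = - \frac{5}{9}$)
$d{\left(j,c \right)} = j \left(-3 + j\right)$
$B{\left(x \right)} = - \frac{10}{9} + x$ ($B{\left(x \right)} = x + 2 \left(- \frac{5}{9}\right) = x - \frac{10}{9} = - \frac{10}{9} + x$)
$p{\left(X \right)} = \frac{80}{9} + X$ ($p{\left(X \right)} = X - \left(\frac{10}{9} + 2 \left(-3 - 2\right)\right) = X - - \frac{80}{9} = X + \left(- \frac{10}{9} + 10\right) = X + \frac{80}{9} = \frac{80}{9} + X$)
$\left(12 - 2\right) p{\left(4 \right)} = \left(12 - 2\right) \left(\frac{80}{9} + 4\right) = 10 \cdot \frac{116}{9} = \frac{1160}{9}$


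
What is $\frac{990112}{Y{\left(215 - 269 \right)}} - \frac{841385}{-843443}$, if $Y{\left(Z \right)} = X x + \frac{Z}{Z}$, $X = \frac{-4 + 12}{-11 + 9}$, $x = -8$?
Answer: $\frac{835130801321}{27833619} \approx 30004.0$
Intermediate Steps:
$X = -4$ ($X = \frac{8}{-2} = 8 \left(- \frac{1}{2}\right) = -4$)
$Y{\left(Z \right)} = 33$ ($Y{\left(Z \right)} = \left(-4\right) \left(-8\right) + \frac{Z}{Z} = 32 + 1 = 33$)
$\frac{990112}{Y{\left(215 - 269 \right)}} - \frac{841385}{-843443} = \frac{990112}{33} - \frac{841385}{-843443} = 990112 \cdot \frac{1}{33} - - \frac{841385}{843443} = \frac{990112}{33} + \frac{841385}{843443} = \frac{835130801321}{27833619}$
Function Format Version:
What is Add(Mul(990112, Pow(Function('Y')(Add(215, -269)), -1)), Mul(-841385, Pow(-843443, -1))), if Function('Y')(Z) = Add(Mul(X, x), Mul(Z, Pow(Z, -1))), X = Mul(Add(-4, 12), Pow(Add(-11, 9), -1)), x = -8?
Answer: Rational(835130801321, 27833619) ≈ 30004.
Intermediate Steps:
X = -4 (X = Mul(8, Pow(-2, -1)) = Mul(8, Rational(-1, 2)) = -4)
Function('Y')(Z) = 33 (Function('Y')(Z) = Add(Mul(-4, -8), Mul(Z, Pow(Z, -1))) = Add(32, 1) = 33)
Add(Mul(990112, Pow(Function('Y')(Add(215, -269)), -1)), Mul(-841385, Pow(-843443, -1))) = Add(Mul(990112, Pow(33, -1)), Mul(-841385, Pow(-843443, -1))) = Add(Mul(990112, Rational(1, 33)), Mul(-841385, Rational(-1, 843443))) = Add(Rational(990112, 33), Rational(841385, 843443)) = Rational(835130801321, 27833619)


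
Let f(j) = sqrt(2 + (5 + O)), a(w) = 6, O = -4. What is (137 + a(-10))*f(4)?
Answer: 143*sqrt(3) ≈ 247.68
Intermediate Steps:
f(j) = sqrt(3) (f(j) = sqrt(2 + (5 - 4)) = sqrt(2 + 1) = sqrt(3))
(137 + a(-10))*f(4) = (137 + 6)*sqrt(3) = 143*sqrt(3)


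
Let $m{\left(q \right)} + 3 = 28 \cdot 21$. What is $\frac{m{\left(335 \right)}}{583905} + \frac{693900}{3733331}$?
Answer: $\frac{3879577887}{20761053691} \approx 0.18687$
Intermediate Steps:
$m{\left(q \right)} = 585$ ($m{\left(q \right)} = -3 + 28 \cdot 21 = -3 + 588 = 585$)
$\frac{m{\left(335 \right)}}{583905} + \frac{693900}{3733331} = \frac{585}{583905} + \frac{693900}{3733331} = 585 \cdot \frac{1}{583905} + 693900 \cdot \frac{1}{3733331} = \frac{39}{38927} + \frac{693900}{3733331} = \frac{3879577887}{20761053691}$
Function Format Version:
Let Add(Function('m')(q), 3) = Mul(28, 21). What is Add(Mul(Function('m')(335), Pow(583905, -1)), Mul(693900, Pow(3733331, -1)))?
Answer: Rational(3879577887, 20761053691) ≈ 0.18687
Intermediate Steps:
Function('m')(q) = 585 (Function('m')(q) = Add(-3, Mul(28, 21)) = Add(-3, 588) = 585)
Add(Mul(Function('m')(335), Pow(583905, -1)), Mul(693900, Pow(3733331, -1))) = Add(Mul(585, Pow(583905, -1)), Mul(693900, Pow(3733331, -1))) = Add(Mul(585, Rational(1, 583905)), Mul(693900, Rational(1, 3733331))) = Add(Rational(39, 38927), Rational(693900, 3733331)) = Rational(3879577887, 20761053691)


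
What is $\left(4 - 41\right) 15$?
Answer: $-555$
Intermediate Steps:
$\left(4 - 41\right) 15 = \left(-37\right) 15 = -555$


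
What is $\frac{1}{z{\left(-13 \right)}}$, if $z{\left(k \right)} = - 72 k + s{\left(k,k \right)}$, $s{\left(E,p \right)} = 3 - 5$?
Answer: $\frac{1}{934} \approx 0.0010707$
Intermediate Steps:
$s{\left(E,p \right)} = -2$
$z{\left(k \right)} = -2 - 72 k$ ($z{\left(k \right)} = - 72 k - 2 = -2 - 72 k$)
$\frac{1}{z{\left(-13 \right)}} = \frac{1}{-2 - -936} = \frac{1}{-2 + 936} = \frac{1}{934}$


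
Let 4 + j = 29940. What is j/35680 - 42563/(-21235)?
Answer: 173737/61102 ≈ 2.8434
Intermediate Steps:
j = 29936 (j = -4 + 29940 = 29936)
j/35680 - 42563/(-21235) = 29936/35680 - 42563/(-21235) = 29936*(1/35680) - 42563*(-1/21235) = 1871/2230 + 1373/685 = 173737/61102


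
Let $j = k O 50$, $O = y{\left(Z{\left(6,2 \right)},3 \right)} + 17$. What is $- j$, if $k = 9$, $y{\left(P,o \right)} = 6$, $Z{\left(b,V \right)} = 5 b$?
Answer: $-10350$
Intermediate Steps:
$O = 23$ ($O = 6 + 17 = 23$)
$j = 10350$ ($j = 9 \cdot 23 \cdot 50 = 207 \cdot 50 = 10350$)
$- j = \left(-1\right) 10350 = -10350$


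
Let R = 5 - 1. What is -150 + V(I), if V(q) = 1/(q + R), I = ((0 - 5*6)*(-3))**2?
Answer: -1215599/8104 ≈ -150.00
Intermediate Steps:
R = 4
I = 8100 (I = ((0 - 30)*(-3))**2 = (-30*(-3))**2 = 90**2 = 8100)
V(q) = 1/(4 + q) (V(q) = 1/(q + 4) = 1/(4 + q))
-150 + V(I) = -150 + 1/(4 + 8100) = -150 + 1/8104 = -1215599/8104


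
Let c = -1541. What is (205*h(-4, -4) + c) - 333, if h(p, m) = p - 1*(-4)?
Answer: -1874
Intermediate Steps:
h(p, m) = 4 + p (h(p, m) = p + 4 = 4 + p)
(205*h(-4, -4) + c) - 333 = (205*(4 - 4) - 1541) - 333 = (205*0 - 1541) - 333 = (0 - 1541) - 333 = -1541 - 333 = -1874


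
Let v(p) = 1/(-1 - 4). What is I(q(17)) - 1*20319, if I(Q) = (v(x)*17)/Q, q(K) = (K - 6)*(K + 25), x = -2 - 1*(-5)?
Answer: -46936907/2310 ≈ -20319.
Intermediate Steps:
x = 3 (x = -2 + 5 = 3)
v(p) = -⅕ (v(p) = 1/(-5) = -⅕)
q(K) = (-6 + K)*(25 + K)
I(Q) = -17/(5*Q) (I(Q) = (-⅕*17)/Q = -17/(5*Q))
I(q(17)) - 1*20319 = -17/(5*(-150 + 17² + 19*17)) - 1*20319 = -17/(5*(-150 + 289 + 323)) - 20319 = -17/5/462 - 20319 = -17/5*1/462 - 20319 = -17/2310 - 20319 = -46936907/2310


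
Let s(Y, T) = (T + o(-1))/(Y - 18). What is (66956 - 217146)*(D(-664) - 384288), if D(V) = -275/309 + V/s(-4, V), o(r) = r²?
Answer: 3941617694289890/68289 ≈ 5.7720e+10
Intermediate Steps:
s(Y, T) = (1 + T)/(-18 + Y) (s(Y, T) = (T + (-1)²)/(Y - 18) = (T + 1)/(-18 + Y) = (1 + T)/(-18 + Y))
D(V) = -275/309 + V/(-1/22 - V/22) (D(V) = -275/309 + V/(((1 + V)/(-18 - 4))) = -275*1/309 + V/(((1 + V)/(-22))) = -275/309 + V/((-(1 + V)/22)) = -275/309 + V/(-1/22 - V/22))
(66956 - 217146)*(D(-664) - 384288) = (66956 - 217146)*(11*(-25 - 643*(-664))/(309*(1 - 664)) - 384288) = -150190*((11/309)*(-25 + 426952)/(-663) - 384288) = -150190*((11/309)*(-1/663)*426927 - 384288) = -150190*(-1565399/68289 - 384288) = -150190*(-26244208631/68289) = 3941617694289890/68289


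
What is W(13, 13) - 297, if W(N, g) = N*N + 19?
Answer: -109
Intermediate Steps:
W(N, g) = 19 + N² (W(N, g) = N² + 19 = 19 + N²)
W(13, 13) - 297 = (19 + 13²) - 297 = (19 + 169) - 297 = 188 - 297 = -109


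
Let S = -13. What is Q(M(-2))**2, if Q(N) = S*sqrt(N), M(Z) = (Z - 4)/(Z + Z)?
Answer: 507/2 ≈ 253.50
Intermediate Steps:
M(Z) = (-4 + Z)/(2*Z) (M(Z) = (-4 + Z)/((2*Z)) = (-4 + Z)*(1/(2*Z)) = (-4 + Z)/(2*Z))
Q(N) = -13*sqrt(N)
Q(M(-2))**2 = (-13*sqrt(3)*sqrt(-1/(-2)))**2 = (-13*sqrt(6)/2)**2 = 507/2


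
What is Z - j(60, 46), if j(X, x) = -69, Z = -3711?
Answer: -3642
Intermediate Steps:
Z - j(60, 46) = -3711 - 1*(-69) = -3711 + 69 = -3642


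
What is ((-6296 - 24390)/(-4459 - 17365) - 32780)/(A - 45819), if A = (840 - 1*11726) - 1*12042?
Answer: 357680017/750167264 ≈ 0.47680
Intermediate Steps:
A = -22928 (A = (840 - 11726) - 12042 = -10886 - 12042 = -22928)
((-6296 - 24390)/(-4459 - 17365) - 32780)/(A - 45819) = ((-6296 - 24390)/(-4459 - 17365) - 32780)/(-22928 - 45819) = (-30686/(-21824) - 32780)/(-68747) = (-30686*(-1/21824) - 32780)*(-1/68747) = (15343/10912 - 32780)*(-1/68747) = -357680017/10912*(-1/68747) = 357680017/750167264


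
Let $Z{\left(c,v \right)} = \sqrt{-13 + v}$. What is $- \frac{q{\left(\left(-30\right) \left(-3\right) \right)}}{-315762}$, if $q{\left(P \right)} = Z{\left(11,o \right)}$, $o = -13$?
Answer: $\frac{i \sqrt{26}}{315762} \approx 1.6148 \cdot 10^{-5} i$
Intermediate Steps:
$q{\left(P \right)} = i \sqrt{26}$ ($q{\left(P \right)} = \sqrt{-13 - 13} = \sqrt{-26} = i \sqrt{26}$)
$- \frac{q{\left(\left(-30\right) \left(-3\right) \right)}}{-315762} = - \frac{i \sqrt{26}}{-315762} = - \frac{i \sqrt{26} \left(-1\right)}{315762} = - \frac{\left(-1\right) i \sqrt{26}}{315762} = \frac{i \sqrt{26}}{315762}$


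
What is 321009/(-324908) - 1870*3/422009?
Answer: -137291420961/137114100172 ≈ -1.0013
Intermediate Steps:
321009/(-324908) - 1870*3/422009 = 321009*(-1/324908) - 5610*1/422009 = -321009/324908 - 5610/422009 = -137291420961/137114100172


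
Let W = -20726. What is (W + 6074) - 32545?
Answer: -47197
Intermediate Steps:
(W + 6074) - 32545 = (-20726 + 6074) - 32545 = -14652 - 32545 = -47197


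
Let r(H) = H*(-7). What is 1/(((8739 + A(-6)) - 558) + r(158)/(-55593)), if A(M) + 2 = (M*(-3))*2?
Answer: 55593/456697601 ≈ 0.00012173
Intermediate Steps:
r(H) = -7*H
A(M) = -2 - 6*M (A(M) = -2 + (M*(-3))*2 = -2 - 3*M*2 = -2 - 6*M)
1/(((8739 + A(-6)) - 558) + r(158)/(-55593)) = 1/(((8739 + (-2 - 6*(-6))) - 558) - 7*158/(-55593)) = 1/(((8739 + (-2 + 36)) - 558) - 1106*(-1/55593)) = 1/(((8739 + 34) - 558) + 1106/55593) = 1/((8773 - 558) + 1106/55593) = 1/(8215 + 1106/55593) = 1/(456697601/55593) = 55593/456697601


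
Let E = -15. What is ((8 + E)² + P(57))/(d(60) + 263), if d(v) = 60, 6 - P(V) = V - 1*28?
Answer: 26/323 ≈ 0.080495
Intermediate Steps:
P(V) = 34 - V (P(V) = 6 - (V - 1*28) = 6 - (V - 28) = 6 - (-28 + V) = 6 + (28 - V) = 34 - V)
((8 + E)² + P(57))/(d(60) + 263) = ((8 - 15)² + (34 - 1*57))/(60 + 263) = ((-7)² + (34 - 57))/323 = (49 - 23)*(1/323) = 26*(1/323) = 26/323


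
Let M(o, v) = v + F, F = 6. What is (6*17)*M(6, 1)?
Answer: 714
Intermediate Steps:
M(o, v) = 6 + v (M(o, v) = v + 6 = 6 + v)
(6*17)*M(6, 1) = (6*17)*(6 + 1) = 102*7 = 714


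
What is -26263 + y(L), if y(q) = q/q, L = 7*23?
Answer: -26262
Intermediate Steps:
L = 161
y(q) = 1
-26263 + y(L) = -26263 + 1 = -26262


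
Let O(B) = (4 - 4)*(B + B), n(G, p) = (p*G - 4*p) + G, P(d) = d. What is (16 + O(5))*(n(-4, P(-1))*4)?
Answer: 256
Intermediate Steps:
n(G, p) = G - 4*p + G*p (n(G, p) = (G*p - 4*p) + G = (-4*p + G*p) + G = G - 4*p + G*p)
O(B) = 0 (O(B) = 0*(2*B) = 0)
(16 + O(5))*(n(-4, P(-1))*4) = (16 + 0)*((-4 - 4*(-1) - 4*(-1))*4) = 16*((-4 + 4 + 4)*4) = 16*(4*4) = 16*16 = 256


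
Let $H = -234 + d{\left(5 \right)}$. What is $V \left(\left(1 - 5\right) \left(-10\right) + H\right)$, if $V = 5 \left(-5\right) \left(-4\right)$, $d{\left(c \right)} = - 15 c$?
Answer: $-26900$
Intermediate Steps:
$V = 100$ ($V = \left(-25\right) \left(-4\right) = 100$)
$H = -309$ ($H = -234 - 75 = -309$)
$V \left(\left(1 - 5\right) \left(-10\right) + H\right) = 100 \left(\left(1 - 5\right) \left(-10\right) - 309\right) = 100 \left(\left(-4\right) \left(-10\right) - 309\right) = 100 \left(40 - 309\right) = 100 \left(-269\right) = -26900$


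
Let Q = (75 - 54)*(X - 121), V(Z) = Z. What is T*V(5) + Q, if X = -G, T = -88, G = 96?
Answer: -4997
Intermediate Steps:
X = -96 (X = -1*96 = -96)
Q = -4557 (Q = (75 - 54)*(-96 - 121) = 21*(-217) = -4557)
T*V(5) + Q = -88*5 - 4557 = -440 - 4557 = -4997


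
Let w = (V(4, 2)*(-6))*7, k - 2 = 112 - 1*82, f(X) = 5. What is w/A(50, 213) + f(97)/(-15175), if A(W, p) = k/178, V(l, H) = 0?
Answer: -1/3035 ≈ -0.00032949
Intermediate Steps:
k = 32 (k = 2 + (112 - 1*82) = 2 + (112 - 82) = 2 + 30 = 32)
A(W, p) = 16/89 (A(W, p) = 32/178 = 32*(1/178) = 16/89)
w = 0 (w = (0*(-6))*7 = 0*7 = 0)
w/A(50, 213) + f(97)/(-15175) = 0/(16/89) + 5/(-15175) = 0*(89/16) + 5*(-1/15175) = 0 - 1/3035 = -1/3035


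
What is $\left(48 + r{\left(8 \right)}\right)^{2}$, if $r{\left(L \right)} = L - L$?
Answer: $2304$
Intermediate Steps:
$r{\left(L \right)} = 0$
$\left(48 + r{\left(8 \right)}\right)^{2} = \left(48 + 0\right)^{2} = 48^{2} = 2304$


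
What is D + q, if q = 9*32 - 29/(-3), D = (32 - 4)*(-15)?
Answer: -367/3 ≈ -122.33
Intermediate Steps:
D = -420 (D = 28*(-15) = -420)
q = 893/3 (q = 288 - 29*(-1/3) = 288 + 29/3 = 893/3 ≈ 297.67)
D + q = -420 + 893/3 = -367/3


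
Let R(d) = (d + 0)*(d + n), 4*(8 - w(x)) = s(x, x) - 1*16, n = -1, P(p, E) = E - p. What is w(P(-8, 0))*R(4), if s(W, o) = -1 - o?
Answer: 171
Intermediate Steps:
w(x) = 49/4 + x/4 (w(x) = 8 - ((-1 - x) - 1*16)/4 = 8 - ((-1 - x) - 16)/4 = 8 - (-17 - x)/4 = 8 + (17/4 + x/4) = 49/4 + x/4)
R(d) = d*(-1 + d) (R(d) = (d + 0)*(d - 1) = d*(-1 + d))
w(P(-8, 0))*R(4) = (49/4 + (0 - 1*(-8))/4)*(4*(-1 + 4)) = (49/4 + (0 + 8)/4)*(4*3) = (49/4 + (1/4)*8)*12 = (49/4 + 2)*12 = (57/4)*12 = 171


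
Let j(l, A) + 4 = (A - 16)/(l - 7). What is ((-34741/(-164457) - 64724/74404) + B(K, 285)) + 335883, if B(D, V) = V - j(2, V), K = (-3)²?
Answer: 467515657586443/1390483935 ≈ 3.3623e+5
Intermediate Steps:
K = 9
j(l, A) = -4 + (-16 + A)/(-7 + l) (j(l, A) = -4 + (A - 16)/(l - 7) = -4 + (-16 + A)/(-7 + l))
B(D, V) = ⅘ + 6*V/5 (B(D, V) = V - (12 + V - 4*2)/(-7 + 2) = V - (12 + V - 8)/(-5) = V - (-1)*(4 + V)/5 = V - (-⅘ - V/5) = V + (⅘ + V/5) = ⅘ + 6*V/5)
((-34741/(-164457) - 64724/74404) + B(K, 285)) + 335883 = ((-34741/(-164457) - 64724/74404) + (⅘ + (6/5)*285)) + 335883 = ((-34741*(-1/164457) - 64724*1/74404) + (⅘ + 342)) + 335883 = ((34741/164457 - 1471/1691) + 1714/5) + 335883 = (-183169216/278096787 + 1714/5) + 335883 = 475742046838/1390483935 + 335883 = 467515657586443/1390483935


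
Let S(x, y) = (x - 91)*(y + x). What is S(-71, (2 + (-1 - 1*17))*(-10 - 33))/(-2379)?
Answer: 33318/793 ≈ 42.015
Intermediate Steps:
S(x, y) = (-91 + x)*(x + y)
S(-71, (2 + (-1 - 1*17))*(-10 - 33))/(-2379) = ((-71)**2 - 91*(-71) - 91*(2 + (-1 - 1*17))*(-10 - 33) - 71*(2 + (-1 - 1*17))*(-10 - 33))/(-2379) = (5041 + 6461 - 91*(2 + (-1 - 17))*(-43) - 71*(2 + (-1 - 17))*(-43))*(-1/2379) = (5041 + 6461 - 91*(2 - 18)*(-43) - 71*(2 - 18)*(-43))*(-1/2379) = (5041 + 6461 - (-1456)*(-43) - (-1136)*(-43))*(-1/2379) = (5041 + 6461 - 91*688 - 71*688)*(-1/2379) = (5041 + 6461 - 62608 - 48848)*(-1/2379) = -99954*(-1/2379) = 33318/793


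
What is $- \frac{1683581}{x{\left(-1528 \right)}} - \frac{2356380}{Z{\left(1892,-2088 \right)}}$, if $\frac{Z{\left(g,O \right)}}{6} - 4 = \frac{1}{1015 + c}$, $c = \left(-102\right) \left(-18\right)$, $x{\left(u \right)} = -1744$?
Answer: $- \frac{386701774363}{3978064} \approx -97209.0$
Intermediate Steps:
$c = 1836$
$Z{\left(g,O \right)} = \frac{68430}{2851}$ ($Z{\left(g,O \right)} = 24 + \frac{6}{1015 + 1836} = 24 + \frac{6}{2851} = \frac{68430}{2851}$)
$- \frac{1683581}{x{\left(-1528 \right)}} - \frac{2356380}{Z{\left(1892,-2088 \right)}} = - \frac{1683581}{-1744} - \frac{2356380}{\frac{68430}{2851}} = \left(-1683581\right) \left(- \frac{1}{1744}\right) - \frac{223934646}{2281} = \frac{1683581}{1744} - \frac{223934646}{2281} = - \frac{386701774363}{3978064}$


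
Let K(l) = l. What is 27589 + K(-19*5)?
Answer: 27494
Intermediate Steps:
27589 + K(-19*5) = 27589 - 19*5 = 27589 - 95 = 27494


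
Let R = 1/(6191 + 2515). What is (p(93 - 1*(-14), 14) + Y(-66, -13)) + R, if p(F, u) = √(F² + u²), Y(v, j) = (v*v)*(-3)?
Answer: -113770007/8706 + √11645 ≈ -12960.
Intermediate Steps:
Y(v, j) = -3*v² (Y(v, j) = v²*(-3) = -3*v²)
R = 1/8706 ≈ 0.00011486
(p(93 - 1*(-14), 14) + Y(-66, -13)) + R = (√((93 - 1*(-14))² + 14²) - 3*(-66)²) + 1/8706 = (√((93 + 14)² + 196) - 3*4356) + 1/8706 = (√(107² + 196) - 13068) + 1/8706 = (√(11449 + 196) - 13068) + 1/8706 = (√11645 - 13068) + 1/8706 = (-13068 + √11645) + 1/8706 = -113770007/8706 + √11645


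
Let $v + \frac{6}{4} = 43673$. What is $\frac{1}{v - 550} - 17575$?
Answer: $- \frac{1515720723}{86243} \approx -17575.0$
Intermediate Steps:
$v = \frac{87343}{2}$ ($v = - \frac{3}{2} + 43673 = \frac{87343}{2} \approx 43672.0$)
$\frac{1}{v - 550} - 17575 = \frac{1}{\frac{87343}{2} - 550} - 17575 = \frac{1}{\frac{86243}{2}} - 17575 = \frac{2}{86243} - 17575 = - \frac{1515720723}{86243}$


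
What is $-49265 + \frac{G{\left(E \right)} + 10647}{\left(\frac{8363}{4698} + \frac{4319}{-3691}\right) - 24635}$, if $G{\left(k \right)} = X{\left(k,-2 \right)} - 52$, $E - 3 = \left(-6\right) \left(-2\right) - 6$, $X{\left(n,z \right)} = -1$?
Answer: $- \frac{21044622946061027}{427168156759} \approx -49265.0$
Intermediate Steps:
$E = 9$ ($E = 3 - -6 = 3 + \left(12 - 6\right) = 3 + 6 = 9$)
$G{\left(k \right)} = -53$ ($G{\left(k \right)} = -1 - 52 = -53$)
$-49265 + \frac{G{\left(E \right)} + 10647}{\left(\frac{8363}{4698} + \frac{4319}{-3691}\right) - 24635} = -49265 + \frac{-53 + 10647}{\left(\frac{8363}{4698} + \frac{4319}{-3691}\right) - 24635} = -49265 + \frac{10594}{\left(8363 \cdot \frac{1}{4698} + 4319 \left(- \frac{1}{3691}\right)\right) - 24635} = -49265 + \frac{10594}{\left(\frac{8363}{4698} - \frac{4319}{3691}\right) - 24635} = -49265 + \frac{10594}{\frac{10577171}{17340318} - 24635} = -49265 + \frac{10594}{- \frac{427168156759}{17340318}} = -49265 + 10594 \left(- \frac{17340318}{427168156759}\right) = -49265 - \frac{183703328892}{427168156759} = - \frac{21044622946061027}{427168156759}$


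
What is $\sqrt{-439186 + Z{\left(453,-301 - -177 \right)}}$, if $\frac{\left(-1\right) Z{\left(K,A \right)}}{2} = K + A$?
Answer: $2 i \sqrt{109961} \approx 663.21 i$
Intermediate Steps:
$Z{\left(K,A \right)} = - 2 A - 2 K$ ($Z{\left(K,A \right)} = - 2 \left(K + A\right) = - 2 \left(A + K\right) = - 2 A - 2 K$)
$\sqrt{-439186 + Z{\left(453,-301 - -177 \right)}} = \sqrt{-439186 - \left(906 + 2 \left(-301 - -177\right)\right)} = \sqrt{-439186 - \left(906 + 2 \left(-301 + 177\right)\right)} = \sqrt{-439186 - 658} = \sqrt{-439844} = 2 i \sqrt{109961}$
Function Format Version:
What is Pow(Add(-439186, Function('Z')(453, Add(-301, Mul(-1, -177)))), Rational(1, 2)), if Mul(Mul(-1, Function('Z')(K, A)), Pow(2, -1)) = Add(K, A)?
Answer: Mul(2, I, Pow(109961, Rational(1, 2))) ≈ Mul(663.21, I)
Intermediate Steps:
Function('Z')(K, A) = Add(Mul(-2, A), Mul(-2, K)) (Function('Z')(K, A) = Mul(-2, Add(K, A)) = Mul(-2, Add(A, K)) = Add(Mul(-2, A), Mul(-2, K)))
Pow(Add(-439186, Function('Z')(453, Add(-301, Mul(-1, -177)))), Rational(1, 2)) = Pow(Add(-439186, Add(Mul(-2, Add(-301, Mul(-1, -177))), Mul(-2, 453))), Rational(1, 2)) = Pow(Add(-439186, Add(Mul(-2, Add(-301, 177)), -906)), Rational(1, 2)) = Pow(Add(-439186, Add(Mul(-2, -124), -906)), Rational(1, 2)) = Pow(Add(-439186, Add(248, -906)), Rational(1, 2)) = Pow(Add(-439186, -658), Rational(1, 2)) = Pow(-439844, Rational(1, 2)) = Mul(2, I, Pow(109961, Rational(1, 2)))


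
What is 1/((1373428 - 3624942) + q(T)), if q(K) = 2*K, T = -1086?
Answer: -1/2253686 ≈ -4.4372e-7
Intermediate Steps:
1/((1373428 - 3624942) + q(T)) = 1/((1373428 - 3624942) + 2*(-1086)) = 1/(-2251514 - 2172) = 1/(-2253686) = -1/2253686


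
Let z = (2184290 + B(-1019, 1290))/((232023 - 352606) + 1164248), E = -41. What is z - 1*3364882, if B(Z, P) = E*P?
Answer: -702361488226/208733 ≈ -3.3649e+6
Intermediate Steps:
B(Z, P) = -41*P
z = 426280/208733 (z = (2184290 - 41*1290)/((232023 - 352606) + 1164248) = (2184290 - 52890)/(-120583 + 1164248) = 2131400/1043665 = 2131400*(1/1043665) = 426280/208733 ≈ 2.0422)
z - 1*3364882 = 426280/208733 - 1*3364882 = 426280/208733 - 3364882 = -702361488226/208733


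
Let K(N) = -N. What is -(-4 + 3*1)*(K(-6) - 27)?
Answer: -21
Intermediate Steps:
-(-4 + 3*1)*(K(-6) - 27) = -(-4 + 3*1)*(-1*(-6) - 27) = -(-4 + 3)*(6 - 27) = -(-1)*(-21) = -1*21 = -21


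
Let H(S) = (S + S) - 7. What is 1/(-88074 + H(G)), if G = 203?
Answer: -1/87675 ≈ -1.1406e-5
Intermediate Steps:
H(S) = -7 + 2*S (H(S) = 2*S - 7 = -7 + 2*S)
1/(-88074 + H(G)) = 1/(-88074 + (-7 + 2*203)) = 1/(-88074 + (-7 + 406)) = 1/(-88074 + 399) = 1/(-87675) = -1/87675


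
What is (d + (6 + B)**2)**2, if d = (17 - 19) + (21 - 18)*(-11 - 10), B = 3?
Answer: 256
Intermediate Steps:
d = -65 (d = -2 + 3*(-21) = -2 - 63 = -65)
(d + (6 + B)**2)**2 = (-65 + (6 + 3)**2)**2 = (-65 + 9**2)**2 = (-65 + 81)**2 = 16**2 = 256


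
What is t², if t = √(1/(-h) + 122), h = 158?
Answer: 19275/158 ≈ 121.99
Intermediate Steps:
t = 5*√121818/158 (t = √(1/(-1*158) + 122) = √(1/(-158) + 122) = √(-1/158 + 122) = √(19275/158) = 5*√121818/158 ≈ 11.045)
t² = (5*√121818/158)² = 19275/158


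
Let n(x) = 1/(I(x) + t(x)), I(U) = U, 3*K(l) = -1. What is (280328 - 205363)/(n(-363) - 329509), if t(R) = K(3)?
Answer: -81711850/359164813 ≈ -0.22751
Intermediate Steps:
K(l) = -⅓ (K(l) = (⅓)*(-1) = -⅓)
t(R) = -⅓
n(x) = 1/(-⅓ + x) (n(x) = 1/(x - ⅓) = 1/(-⅓ + x))
(280328 - 205363)/(n(-363) - 329509) = (280328 - 205363)/(3/(-1 + 3*(-363)) - 329509) = 74965/(3/(-1 - 1089) - 329509) = 74965/(3/(-1090) - 329509) = 74965/(3*(-1/1090) - 329509) = 74965/(-3/1090 - 329509) = 74965/(-359164813/1090) = 74965*(-1090/359164813) = -81711850/359164813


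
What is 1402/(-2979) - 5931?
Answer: -17669851/2979 ≈ -5931.5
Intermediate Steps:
1402/(-2979) - 5931 = 1402*(-1/2979) - 5931 = -1402/2979 - 5931 = -17669851/2979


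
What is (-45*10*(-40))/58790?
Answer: 1800/5879 ≈ 0.30617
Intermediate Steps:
(-45*10*(-40))/58790 = -450*(-40)*(1/58790) = 18000*(1/58790) = 1800/5879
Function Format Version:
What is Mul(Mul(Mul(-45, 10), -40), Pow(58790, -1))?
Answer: Rational(1800, 5879) ≈ 0.30617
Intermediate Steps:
Mul(Mul(Mul(-45, 10), -40), Pow(58790, -1)) = Mul(Mul(-450, -40), Rational(1, 58790)) = Mul(18000, Rational(1, 58790)) = Rational(1800, 5879)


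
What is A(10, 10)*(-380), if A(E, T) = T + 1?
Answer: -4180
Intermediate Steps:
A(E, T) = 1 + T
A(10, 10)*(-380) = (1 + 10)*(-380) = 11*(-380) = -4180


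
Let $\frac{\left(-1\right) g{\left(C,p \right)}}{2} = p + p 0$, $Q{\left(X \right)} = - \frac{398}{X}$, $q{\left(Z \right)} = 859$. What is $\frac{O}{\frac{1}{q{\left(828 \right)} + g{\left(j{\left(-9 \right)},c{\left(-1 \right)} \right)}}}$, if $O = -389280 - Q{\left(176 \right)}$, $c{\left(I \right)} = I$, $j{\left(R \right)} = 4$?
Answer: $- \frac{29494795701}{88} \approx -3.3517 \cdot 10^{8}$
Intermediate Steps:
$g{\left(C,p \right)} = - 2 p$ ($g{\left(C,p \right)} = - 2 \left(p + p 0\right) = - 2 \left(p + 0\right) = - 2 p$)
$O = - \frac{34256441}{88}$ ($O = -389280 - - \frac{398}{176} = -389280 - \left(-398\right) \frac{1}{176} = -389280 - - \frac{199}{88} = -389280 + \frac{199}{88} = - \frac{34256441}{88} \approx -3.8928 \cdot 10^{5}$)
$\frac{O}{\frac{1}{q{\left(828 \right)} + g{\left(j{\left(-9 \right)},c{\left(-1 \right)} \right)}}} = - \frac{34256441}{88 \frac{1}{859 - -2}} = - \frac{34256441}{88 \frac{1}{859 + 2}} = - \frac{34256441}{88 \cdot \frac{1}{861}} = - \frac{34256441 \frac{1}{\frac{1}{861}}}{88} = \left(- \frac{34256441}{88}\right) 861 = - \frac{29494795701}{88}$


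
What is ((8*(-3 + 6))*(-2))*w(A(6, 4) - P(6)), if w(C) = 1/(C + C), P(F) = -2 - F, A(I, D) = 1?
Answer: -8/3 ≈ -2.6667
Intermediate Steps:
w(C) = 1/(2*C)
((8*(-3 + 6))*(-2))*w(A(6, 4) - P(6)) = ((8*(-3 + 6))*(-2))*(1/(2*(1 - (-2 - 1*6)))) = ((8*3)*(-2))*(1/(2*(1 - (-2 - 6)))) = (24*(-2))*(1/(2*(1 - 1*(-8)))) = -24/(1 + 8) = -24/9 = -48*1/18 = -8/3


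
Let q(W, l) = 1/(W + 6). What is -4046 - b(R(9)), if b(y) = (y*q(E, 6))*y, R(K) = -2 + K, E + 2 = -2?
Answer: -8141/2 ≈ -4070.5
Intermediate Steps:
E = -4 (E = -2 - 2 = -4)
q(W, l) = 1/(6 + W)
b(y) = y**2/2 (b(y) = (y/(6 - 4))*y = (y/2)*y = y**2/2)
-4046 - b(R(9)) = -4046 - (-2 + 9)**2/2 = -4046 - 7**2/2 = -4046 - 49/2 = -8141/2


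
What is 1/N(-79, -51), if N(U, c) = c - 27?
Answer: -1/78 ≈ -0.012821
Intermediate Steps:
N(U, c) = -27 + c
1/N(-79, -51) = 1/(-27 - 51) = 1/(-78) = -1/78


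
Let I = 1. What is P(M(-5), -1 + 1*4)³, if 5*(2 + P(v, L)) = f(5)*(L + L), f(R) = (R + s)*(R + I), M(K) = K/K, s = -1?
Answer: 2406104/125 ≈ 19249.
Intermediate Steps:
M(K) = 1
f(R) = (1 + R)*(-1 + R) (f(R) = (R - 1)*(R + 1) = (-1 + R)*(1 + R) = (1 + R)*(-1 + R))
P(v, L) = -2 + 48*L/5 (P(v, L) = -2 + ((-1 + 5²)*(L + L))/5 = -2 + ((-1 + 25)*(2*L))/5 = -2 + (24*(2*L))/5 = -2 + (48*L)/5 = -2 + 48*L/5)
P(M(-5), -1 + 1*4)³ = (-2 + 48*(-1 + 1*4)/5)³ = (-2 + 48*(-1 + 4)/5)³ = (-2 + (48/5)*3)³ = (-2 + 144/5)³ = (134/5)³ = 2406104/125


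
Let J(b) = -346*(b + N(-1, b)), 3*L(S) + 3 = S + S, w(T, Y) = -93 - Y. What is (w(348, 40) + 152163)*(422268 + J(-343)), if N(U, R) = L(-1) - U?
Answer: 246825265900/3 ≈ 8.2275e+10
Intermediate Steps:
L(S) = -1 + 2*S/3 (L(S) = -1 + (S + S)/3 = -1 + (2*S)/3 = -1 + 2*S/3)
N(U, R) = -5/3 - U (N(U, R) = (-1 + (2/3)*(-1)) - U = (-1 - 2/3) - U = -5/3 - U)
J(b) = 692/3 - 346*b (J(b) = -346*(b + (-5/3 - 1*(-1))) = -346*(b + (-5/3 + 1)) = -346*(b - 2/3) = -346*(-2/3 + b) = 692/3 - 346*b)
(w(348, 40) + 152163)*(422268 + J(-343)) = ((-93 - 1*40) + 152163)*(422268 + (692/3 - 346*(-343))) = ((-93 - 40) + 152163)*(422268 + (692/3 + 118678)) = (-133 + 152163)*(422268 + 356726/3) = 152030*(1623530/3) = 246825265900/3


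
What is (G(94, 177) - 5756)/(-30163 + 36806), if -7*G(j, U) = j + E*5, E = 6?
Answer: -40416/46501 ≈ -0.86914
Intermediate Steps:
G(j, U) = -30/7 - j/7 (G(j, U) = -(j + 6*5)/7 = -(j + 30)/7 = -(30 + j)/7 = -30/7 - j/7)
(G(94, 177) - 5756)/(-30163 + 36806) = ((-30/7 - 1/7*94) - 5756)/(-30163 + 36806) = ((-30/7 - 94/7) - 5756)/6643 = (-124/7 - 5756)*(1/6643) = -40416/7*1/6643 = -40416/46501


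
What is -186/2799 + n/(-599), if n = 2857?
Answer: -2702719/558867 ≈ -4.8361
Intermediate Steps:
-186/2799 + n/(-599) = -186/2799 + 2857/(-599) = -186*1/2799 + 2857*(-1/599) = -62/933 - 2857/599 = -2702719/558867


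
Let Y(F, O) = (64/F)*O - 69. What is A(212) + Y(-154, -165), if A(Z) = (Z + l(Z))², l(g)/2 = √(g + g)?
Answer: 326477/7 + 1696*√106 ≈ 64101.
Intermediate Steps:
l(g) = 2*√2*√g (l(g) = 2*√(g + g) = 2*√(2*g) = 2*(√2*√g) = 2*√2*√g)
Y(F, O) = -69 + 64*O/F (Y(F, O) = 64*O/F - 69 = -69 + 64*O/F)
A(Z) = (Z + 2*√2*√Z)²
A(212) + Y(-154, -165) = (212 + 2*√2*√212)² + (-69 + 64*(-165)/(-154)) = (212 + 2*√2*(2*√53))² + (-69 + 64*(-165)*(-1/154)) = (212 + 4*√106)² + (-69 + 480/7) = (212 + 4*√106)² - 3/7 = -3/7 + (212 + 4*√106)²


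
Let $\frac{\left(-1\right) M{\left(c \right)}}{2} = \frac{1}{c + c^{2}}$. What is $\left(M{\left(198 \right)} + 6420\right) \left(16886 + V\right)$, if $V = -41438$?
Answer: $- \frac{31367143912}{199} \approx -1.5762 \cdot 10^{8}$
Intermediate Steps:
$M{\left(c \right)} = - \frac{2}{c + c^{2}}$
$\left(M{\left(198 \right)} + 6420\right) \left(16886 + V\right) = \left(- \frac{2}{198 \left(1 + 198\right)} + 6420\right) \left(16886 - 41438\right) = \left(\left(-2\right) \frac{1}{198} \cdot \frac{1}{199} + 6420\right) \left(-24552\right) = \left(- \frac{1}{19701} + 6420\right) \left(-24552\right) = \frac{126480419}{19701} \left(-24552\right) = - \frac{31367143912}{199}$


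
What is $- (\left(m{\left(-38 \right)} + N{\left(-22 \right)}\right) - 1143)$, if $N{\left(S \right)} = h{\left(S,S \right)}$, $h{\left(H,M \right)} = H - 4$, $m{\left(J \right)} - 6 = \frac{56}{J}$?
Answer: $\frac{22125}{19} \approx 1164.5$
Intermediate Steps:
$m{\left(J \right)} = 6 + \frac{56}{J}$
$h{\left(H,M \right)} = -4 + H$
$N{\left(S \right)} = -4 + S$
$- (\left(m{\left(-38 \right)} + N{\left(-22 \right)}\right) - 1143) = - (\left(\left(6 + \frac{56}{-38}\right) - 26\right) - 1143) = - (\left(\left(6 + 56 \left(- \frac{1}{38}\right)\right) - 26\right) - 1143) = - (\left(\left(6 - \frac{28}{19}\right) - 26\right) - 1143) = - (\left(\frac{86}{19} - 26\right) - 1143) = - (- \frac{408}{19} - 1143) = \left(-1\right) \left(- \frac{22125}{19}\right) = \frac{22125}{19}$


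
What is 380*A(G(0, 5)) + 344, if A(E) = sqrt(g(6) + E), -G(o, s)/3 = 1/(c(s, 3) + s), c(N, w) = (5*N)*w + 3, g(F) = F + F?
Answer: 344 + 380*sqrt(82419)/83 ≈ 1658.4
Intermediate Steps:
g(F) = 2*F
c(N, w) = 3 + 5*N*w (c(N, w) = 5*N*w + 3 = 3 + 5*N*w)
G(o, s) = -3/(3 + 16*s) (G(o, s) = -3/((3 + 5*s*3) + s) = -3/((3 + 15*s) + s) = -3/(3 + 16*s))
A(E) = sqrt(12 + E) (A(E) = sqrt(2*6 + E) = sqrt(12 + E))
380*A(G(0, 5)) + 344 = 380*sqrt(12 - 3/(3 + 16*5)) + 344 = 380*sqrt(12 - 3/(3 + 80)) + 344 = 380*sqrt(12 - 3/83) + 344 = 380*sqrt(993/83) + 344 = 380*(sqrt(82419)/83) + 344 = 380*sqrt(82419)/83 + 344 = 344 + 380*sqrt(82419)/83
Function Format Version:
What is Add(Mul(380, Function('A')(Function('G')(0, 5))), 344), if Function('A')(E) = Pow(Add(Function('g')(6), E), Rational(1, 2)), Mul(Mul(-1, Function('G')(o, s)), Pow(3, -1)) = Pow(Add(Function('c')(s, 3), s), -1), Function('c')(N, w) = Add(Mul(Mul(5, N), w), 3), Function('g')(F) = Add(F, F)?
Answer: Add(344, Mul(Rational(380, 83), Pow(82419, Rational(1, 2)))) ≈ 1658.4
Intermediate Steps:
Function('g')(F) = Mul(2, F)
Function('c')(N, w) = Add(3, Mul(5, N, w)) (Function('c')(N, w) = Add(Mul(5, N, w), 3) = Add(3, Mul(5, N, w)))
Function('G')(o, s) = Mul(-3, Pow(Add(3, Mul(16, s)), -1)) (Function('G')(o, s) = Mul(-3, Pow(Add(Add(3, Mul(5, s, 3)), s), -1)) = Mul(-3, Pow(Add(Add(3, Mul(15, s)), s), -1)) = Mul(-3, Pow(Add(3, Mul(16, s)), -1)))
Function('A')(E) = Pow(Add(12, E), Rational(1, 2)) (Function('A')(E) = Pow(Add(Mul(2, 6), E), Rational(1, 2)) = Pow(Add(12, E), Rational(1, 2)))
Add(Mul(380, Function('A')(Function('G')(0, 5))), 344) = Add(Mul(380, Pow(Add(12, Mul(-3, Pow(Add(3, Mul(16, 5)), -1))), Rational(1, 2))), 344) = Add(Mul(380, Pow(Add(12, Mul(-3, Pow(Add(3, 80), -1))), Rational(1, 2))), 344) = Add(Mul(380, Pow(Add(12, Mul(-3, Pow(83, -1))), Rational(1, 2))), 344) = Add(Mul(380, Pow(Add(12, Mul(-3, Rational(1, 83))), Rational(1, 2))), 344) = Add(Mul(380, Pow(Add(12, Rational(-3, 83)), Rational(1, 2))), 344) = Add(Mul(380, Pow(Rational(993, 83), Rational(1, 2))), 344) = Add(Mul(380, Mul(Rational(1, 83), Pow(82419, Rational(1, 2)))), 344) = Add(Mul(Rational(380, 83), Pow(82419, Rational(1, 2))), 344) = Add(344, Mul(Rational(380, 83), Pow(82419, Rational(1, 2))))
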